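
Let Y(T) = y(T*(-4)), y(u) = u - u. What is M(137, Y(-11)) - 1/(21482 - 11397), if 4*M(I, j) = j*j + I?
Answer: 1381641/40340 ≈ 34.250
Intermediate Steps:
y(u) = 0
Y(T) = 0
M(I, j) = I/4 + j**2/4 (M(I, j) = (j*j + I)/4 = (j**2 + I)/4 = (I + j**2)/4 = I/4 + j**2/4)
M(137, Y(-11)) - 1/(21482 - 11397) = ((1/4)*137 + (1/4)*0**2) - 1/(21482 - 11397) = (137/4 + (1/4)*0) - 1/10085 = (137/4 + 0) - 1*1/10085 = 137/4 - 1/10085 = 1381641/40340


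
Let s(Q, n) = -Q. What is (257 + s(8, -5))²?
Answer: 62001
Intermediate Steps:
(257 + s(8, -5))² = (257 - 1*8)² = (257 - 8)² = 249² = 62001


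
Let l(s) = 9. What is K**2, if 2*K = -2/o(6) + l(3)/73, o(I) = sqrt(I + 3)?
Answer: 14161/191844 ≈ 0.073815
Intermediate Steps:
o(I) = sqrt(3 + I)
K = -119/438 (K = (-2/sqrt(3 + 6) + 9/73)/2 = (-2/(sqrt(9)) + 9*(1/73))/2 = (-2/3 + 9/73)/2 = (1/2)*(-119/219) = -119/438 ≈ -0.27169)
K**2 = (-119/438)**2 = 14161/191844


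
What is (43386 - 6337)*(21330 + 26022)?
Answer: 1754344248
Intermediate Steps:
(43386 - 6337)*(21330 + 26022) = 37049*47352 = 1754344248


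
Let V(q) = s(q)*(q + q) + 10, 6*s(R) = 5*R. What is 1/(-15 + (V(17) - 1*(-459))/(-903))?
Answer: -2709/43487 ≈ -0.062294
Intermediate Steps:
s(R) = 5*R/6 (s(R) = (5*R)/6 = 5*R/6)
V(q) = 10 + 5*q**2/3 (V(q) = (5*q/6)*(q + q) + 10 = (5*q/6)*(2*q) + 10 = 5*q**2/3 + 10 = 10 + 5*q**2/3)
1/(-15 + (V(17) - 1*(-459))/(-903)) = 1/(-15 + ((10 + (5/3)*17**2) - 1*(-459))/(-903)) = 1/(-15 + ((10 + (5/3)*289) + 459)*(-1/903)) = 1/(-15 + ((10 + 1445/3) + 459)*(-1/903)) = 1/(-15 + (1475/3 + 459)*(-1/903)) = 1/(-15 + (2852/3)*(-1/903)) = 1/(-15 - 2852/2709) = 1/(-43487/2709) = -2709/43487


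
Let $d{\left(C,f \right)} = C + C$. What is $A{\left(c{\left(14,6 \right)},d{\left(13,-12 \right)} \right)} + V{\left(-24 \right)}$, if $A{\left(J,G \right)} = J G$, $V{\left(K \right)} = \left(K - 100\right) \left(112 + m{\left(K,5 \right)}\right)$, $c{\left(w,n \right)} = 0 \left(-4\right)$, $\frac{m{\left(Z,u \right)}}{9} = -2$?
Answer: $-11656$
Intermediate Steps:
$m{\left(Z,u \right)} = -18$ ($m{\left(Z,u \right)} = 9 \left(-2\right) = -18$)
$d{\left(C,f \right)} = 2 C$
$c{\left(w,n \right)} = 0$
$V{\left(K \right)} = -9400 + 94 K$ ($V{\left(K \right)} = \left(K - 100\right) \left(112 - 18\right) = \left(-100 + K\right) 94 = -9400 + 94 K$)
$A{\left(J,G \right)} = G J$
$A{\left(c{\left(14,6 \right)},d{\left(13,-12 \right)} \right)} + V{\left(-24 \right)} = 2 \cdot 13 \cdot 0 + \left(-9400 + 94 \left(-24\right)\right) = 26 \cdot 0 - 11656 = 0 - 11656 = -11656$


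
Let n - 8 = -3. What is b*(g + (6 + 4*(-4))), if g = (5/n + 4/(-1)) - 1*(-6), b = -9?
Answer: 63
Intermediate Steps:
n = 5 (n = 8 - 3 = 5)
g = 3 (g = (5/5 + 4/(-1)) - 1*(-6) = (5*(⅕) + 4*(-1)) + 6 = (1 - 4) + 6 = -3 + 6 = 3)
b*(g + (6 + 4*(-4))) = -9*(3 + (6 + 4*(-4))) = -9*(3 + (6 - 16)) = -9*(3 - 10) = -9*(-7) = 63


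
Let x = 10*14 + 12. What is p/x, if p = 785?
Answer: 785/152 ≈ 5.1645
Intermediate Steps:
x = 152 (x = 140 + 12 = 152)
p/x = 785/152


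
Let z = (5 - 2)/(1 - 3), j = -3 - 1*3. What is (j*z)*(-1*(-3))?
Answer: 27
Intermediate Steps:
j = -6 (j = -3 - 3 = -6)
z = -3/2 (z = 3/(-2) = 3*(-1/2) = -3/2 ≈ -1.5000)
(j*z)*(-1*(-3)) = (-6*(-3/2))*(-1*(-3)) = 9*3 = 27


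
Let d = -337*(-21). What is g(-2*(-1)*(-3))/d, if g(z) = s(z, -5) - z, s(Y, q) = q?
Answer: 1/7077 ≈ 0.00014130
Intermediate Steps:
d = 7077
g(z) = -5 - z
g(-2*(-1)*(-3))/d = (-5 - (-2*(-1))*(-3))/7077 = (-5 - 2*(-3))*(1/7077) = (-5 - 1*(-6))*(1/7077) = (-5 + 6)*(1/7077) = 1*(1/7077) = 1/7077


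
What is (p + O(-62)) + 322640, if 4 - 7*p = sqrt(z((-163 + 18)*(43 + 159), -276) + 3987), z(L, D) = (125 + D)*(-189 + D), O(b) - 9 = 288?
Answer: 2260563/7 - sqrt(74202)/7 ≈ 3.2290e+5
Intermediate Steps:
O(b) = 297 (O(b) = 9 + 288 = 297)
z(L, D) = (-189 + D)*(125 + D)
p = 4/7 - sqrt(74202)/7 (p = 4/7 - sqrt((-23625 + (-276)**2 - 64*(-276)) + 3987)/7 = 4/7 - sqrt((-23625 + 76176 + 17664) + 3987)/7 = 4/7 - sqrt(70215 + 3987)/7 = 4/7 - sqrt(74202)/7 ≈ -38.343)
(p + O(-62)) + 322640 = ((4/7 - sqrt(74202)/7) + 297) + 322640 = (2083/7 - sqrt(74202)/7) + 322640 = 2260563/7 - sqrt(74202)/7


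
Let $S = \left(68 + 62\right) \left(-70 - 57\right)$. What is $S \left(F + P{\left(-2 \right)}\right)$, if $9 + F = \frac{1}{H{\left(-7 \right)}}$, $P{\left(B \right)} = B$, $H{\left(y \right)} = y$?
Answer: $\frac{1287780}{7} \approx 1.8397 \cdot 10^{5}$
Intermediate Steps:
$F = - \frac{64}{7}$ ($F = -9 + \frac{1}{-7} = -9 - \frac{1}{7} = - \frac{64}{7} \approx -9.1429$)
$S = -16510$ ($S = 130 \left(-127\right) = -16510$)
$S \left(F + P{\left(-2 \right)}\right) = - 16510 \left(- \frac{64}{7} - 2\right) = \left(-16510\right) \left(- \frac{78}{7}\right) = \frac{1287780}{7}$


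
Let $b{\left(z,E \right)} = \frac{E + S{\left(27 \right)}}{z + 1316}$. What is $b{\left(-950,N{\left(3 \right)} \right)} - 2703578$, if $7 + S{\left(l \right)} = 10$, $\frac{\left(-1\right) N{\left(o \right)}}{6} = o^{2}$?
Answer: $- \frac{329836533}{122} \approx -2.7036 \cdot 10^{6}$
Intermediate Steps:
$N{\left(o \right)} = - 6 o^{2}$
$S{\left(l \right)} = 3$ ($S{\left(l \right)} = -7 + 10 = 3$)
$b{\left(z,E \right)} = \frac{3 + E}{1316 + z}$ ($b{\left(z,E \right)} = \frac{E + 3}{z + 1316} = \frac{3 + E}{1316 + z}$)
$b{\left(-950,N{\left(3 \right)} \right)} - 2703578 = \frac{3 - 6 \cdot 3^{2}}{1316 - 950} - 2703578 = \frac{3 - 54}{366} - 2703578 = \frac{1}{366} \left(-51\right) - 2703578 = - \frac{17}{122} - 2703578 = - \frac{329836533}{122}$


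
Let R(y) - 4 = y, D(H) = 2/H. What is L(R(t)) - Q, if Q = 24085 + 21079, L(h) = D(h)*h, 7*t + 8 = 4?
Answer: -45162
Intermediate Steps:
t = -4/7 (t = -8/7 + (1/7)*4 = -8/7 + 4/7 = -4/7 ≈ -0.57143)
R(y) = 4 + y
L(h) = 2 (L(h) = (2/h)*h = 2)
Q = 45164
L(R(t)) - Q = 2 - 1*45164 = 2 - 45164 = -45162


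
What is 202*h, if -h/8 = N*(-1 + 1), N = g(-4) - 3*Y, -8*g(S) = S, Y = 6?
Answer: 0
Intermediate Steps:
g(S) = -S/8
N = -35/2 (N = -⅛*(-4) - 3*6 = ½ - 18 = -35/2 ≈ -17.500)
h = 0 (h = -(-140)*(-1 + 1) = -(-140)*0 = -8*0 = 0)
202*h = 202*0 = 0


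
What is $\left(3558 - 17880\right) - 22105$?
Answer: $-36427$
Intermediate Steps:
$\left(3558 - 17880\right) - 22105 = -14322 - 22105 = -36427$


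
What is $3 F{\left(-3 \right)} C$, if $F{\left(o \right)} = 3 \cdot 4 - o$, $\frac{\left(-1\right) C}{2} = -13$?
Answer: $1170$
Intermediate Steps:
$C = 26$ ($C = \left(-2\right) \left(-13\right) = 26$)
$F{\left(o \right)} = 12 - o$
$3 F{\left(-3 \right)} C = 3 \left(12 - -3\right) 26 = 3 \left(12 + 3\right) 26 = 3 \cdot 15 \cdot 26 = 45 \cdot 26 = 1170$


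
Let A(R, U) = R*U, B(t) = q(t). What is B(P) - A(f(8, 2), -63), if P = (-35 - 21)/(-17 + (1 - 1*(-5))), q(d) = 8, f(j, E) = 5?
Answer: 323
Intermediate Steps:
P = 56/11 (P = -56/(-17 + (1 + 5)) = -56/(-17 + 6) = -56/(-11) = -56*(-1/11) = 56/11 ≈ 5.0909)
B(t) = 8
B(P) - A(f(8, 2), -63) = 8 - 5*(-63) = 8 - 1*(-315) = 8 + 315 = 323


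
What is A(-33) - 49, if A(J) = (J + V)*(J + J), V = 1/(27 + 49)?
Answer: 80869/38 ≈ 2128.1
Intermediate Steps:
V = 1/76 ≈ 0.013158
A(J) = 2*J*(1/76 + J) (A(J) = (J + 1/76)*(J + J) = (1/76 + J)*(2*J) = 2*J*(1/76 + J))
A(-33) - 49 = (1/38)*(-33)*(1 + 76*(-33)) - 49 = (1/38)*(-33)*(1 - 2508) - 49 = (1/38)*(-33)*(-2507) - 49 = 82731/38 - 49 = 80869/38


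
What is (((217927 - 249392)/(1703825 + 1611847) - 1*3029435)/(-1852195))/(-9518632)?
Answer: -2008922567357/11691299922703189056 ≈ -1.7183e-7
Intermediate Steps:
(((217927 - 249392)/(1703825 + 1611847) - 1*3029435)/(-1852195))/(-9518632) = ((-31465/3315672 - 3029435)*(-1/1852195))*(-1/9518632) = -10044612836785/3315672*(-1/1852195)*(-1/9518632) = (2008922567357/1228254220008)*(-1/9518632) = -2008922567357/11691299922703189056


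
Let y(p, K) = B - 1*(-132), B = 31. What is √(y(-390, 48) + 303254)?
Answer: 3*√33713 ≈ 550.83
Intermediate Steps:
y(p, K) = 163 (y(p, K) = 31 - 1*(-132) = 31 + 132 = 163)
√(y(-390, 48) + 303254) = √(163 + 303254) = √303417 = 3*√33713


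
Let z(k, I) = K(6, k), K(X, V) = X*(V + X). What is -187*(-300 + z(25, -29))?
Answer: 21318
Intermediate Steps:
z(k, I) = 36 + 6*k (z(k, I) = 6*(k + 6) = 6*(6 + k) = 36 + 6*k)
-187*(-300 + z(25, -29)) = -187*(-300 + (36 + 6*25)) = -187*(-300 + (36 + 150)) = -187*(-300 + 186) = -187*(-114) = 21318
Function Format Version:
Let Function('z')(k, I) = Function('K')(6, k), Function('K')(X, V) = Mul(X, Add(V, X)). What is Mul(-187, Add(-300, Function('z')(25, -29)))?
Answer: 21318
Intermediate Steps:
Function('z')(k, I) = Add(36, Mul(6, k)) (Function('z')(k, I) = Mul(6, Add(k, 6)) = Mul(6, Add(6, k)) = Add(36, Mul(6, k)))
Mul(-187, Add(-300, Function('z')(25, -29))) = Mul(-187, Add(-300, Add(36, Mul(6, 25)))) = Mul(-187, Add(-300, Add(36, 150))) = Mul(-187, Add(-300, 186)) = Mul(-187, -114) = 21318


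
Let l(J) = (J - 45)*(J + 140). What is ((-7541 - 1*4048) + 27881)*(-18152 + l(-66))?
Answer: -429554872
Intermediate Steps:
l(J) = (-45 + J)*(140 + J)
((-7541 - 1*4048) + 27881)*(-18152 + l(-66)) = ((-7541 - 1*4048) + 27881)*(-18152 + (-6300 + (-66)**2 + 95*(-66))) = ((-7541 - 4048) + 27881)*(-18152 + (-6300 + 4356 - 6270)) = (-11589 + 27881)*(-18152 - 8214) = 16292*(-26366) = -429554872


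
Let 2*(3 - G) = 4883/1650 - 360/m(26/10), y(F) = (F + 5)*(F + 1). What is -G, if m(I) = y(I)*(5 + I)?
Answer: -2842387/1191300 ≈ -2.3860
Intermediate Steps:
y(F) = (1 + F)*(5 + F) (y(F) = (5 + F)*(1 + F) = (1 + F)*(5 + F))
m(I) = (5 + I)*(5 + I² + 6*I) (m(I) = (5 + I² + 6*I)*(5 + I) = (5 + I)*(5 + I² + 6*I))
G = 2842387/1191300 (G = 3 - (4883/1650 - 360*1/((5 + 26/10)*(5 + (26/10)² + 6*(26/10))))/2 = 3 - (4883*(1/1650) - 360*1/((5 + 26*(⅒))*(5 + (26*(⅒))² + 6*(26*(⅒)))))/2 = 3 - (4883/1650 - 360*1/((5 + 13/5)*(5 + (13/5)² + 6*(13/5))))/2 = 3 - (4883/1650 - 360*5/(38*(5 + 169/25 + 78/5)))/2 = 3 - (4883/1650 - 360/((38/5)*(684/25)))/2 = 3 - (4883/1650 - 360/25992/125)/2 = 3 - (4883/1650 - 360*125/25992)/2 = 3 - (4883/1650 - 625/361)/2 = 3 - ½*731513/595650 = 3 - 731513/1191300 = 2842387/1191300 ≈ 2.3860)
-G = -1*2842387/1191300 = -2842387/1191300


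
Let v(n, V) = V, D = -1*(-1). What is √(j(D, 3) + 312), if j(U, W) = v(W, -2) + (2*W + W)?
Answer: √319 ≈ 17.861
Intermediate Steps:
D = 1
j(U, W) = -2 + 3*W (j(U, W) = -2 + (2*W + W) = -2 + 3*W)
√(j(D, 3) + 312) = √((-2 + 3*3) + 312) = √((-2 + 9) + 312) = √(7 + 312) = √319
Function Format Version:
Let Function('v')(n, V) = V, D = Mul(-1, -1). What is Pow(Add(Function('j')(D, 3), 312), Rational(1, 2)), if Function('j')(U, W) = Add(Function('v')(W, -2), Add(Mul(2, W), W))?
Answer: Pow(319, Rational(1, 2)) ≈ 17.861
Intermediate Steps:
D = 1
Function('j')(U, W) = Add(-2, Mul(3, W)) (Function('j')(U, W) = Add(-2, Add(Mul(2, W), W)) = Add(-2, Mul(3, W)))
Pow(Add(Function('j')(D, 3), 312), Rational(1, 2)) = Pow(Add(Add(-2, Mul(3, 3)), 312), Rational(1, 2)) = Pow(Add(Add(-2, 9), 312), Rational(1, 2)) = Pow(Add(7, 312), Rational(1, 2)) = Pow(319, Rational(1, 2))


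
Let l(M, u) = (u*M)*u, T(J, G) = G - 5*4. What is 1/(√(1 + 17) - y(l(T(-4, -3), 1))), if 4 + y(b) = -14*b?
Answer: -53/16851 - √2/33702 ≈ -0.0031872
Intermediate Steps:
T(J, G) = -20 + G (T(J, G) = G - 20 = -20 + G)
l(M, u) = M*u² (l(M, u) = (M*u)*u = M*u²)
y(b) = -4 - 14*b
1/(√(1 + 17) - y(l(T(-4, -3), 1))) = 1/(√(1 + 17) - (-4 - 14*(-20 - 3)*1²)) = 1/(√18 - (-4 - (-322))) = 1/(3*√2 - (-4 - 14*(-23))) = 1/(3*√2 - (-4 + 322)) = 1/(3*√2 - 1*318) = 1/(3*√2 - 318) = 1/(-318 + 3*√2)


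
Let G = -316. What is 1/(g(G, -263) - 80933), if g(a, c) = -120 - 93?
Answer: -1/81146 ≈ -1.2323e-5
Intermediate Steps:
g(a, c) = -213
1/(g(G, -263) - 80933) = 1/(-213 - 80933) = 1/(-81146) = -1/81146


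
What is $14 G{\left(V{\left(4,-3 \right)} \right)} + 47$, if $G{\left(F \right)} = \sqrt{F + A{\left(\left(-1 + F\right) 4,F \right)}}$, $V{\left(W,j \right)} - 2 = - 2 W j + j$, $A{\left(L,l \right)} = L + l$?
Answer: $47 + 14 \sqrt{134} \approx 209.06$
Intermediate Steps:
$V{\left(W,j \right)} = 2 + j - 2 W j$ ($V{\left(W,j \right)} = 2 + \left(- 2 W j + j\right) = 2 - \left(- j + 2 W j\right) = 2 + j - 2 W j$)
$G{\left(F \right)} = \sqrt{-4 + 6 F}$ ($G{\left(F \right)} = \sqrt{F + \left(\left(-1 + F\right) 4 + F\right)} = \sqrt{F + \left(\left(-4 + 4 F\right) + F\right)} = \sqrt{F + \left(-4 + 5 F\right)} = \sqrt{-4 + 6 F}$)
$14 G{\left(V{\left(4,-3 \right)} \right)} + 47 = 14 \sqrt{-4 + 6 \left(2 - 3 - 8 \left(-3\right)\right)} + 47 = 14 \sqrt{-4 + 6 \left(2 - 3 + 24\right)} + 47 = 14 \sqrt{-4 + 6 \cdot 23} + 47 = 14 \sqrt{-4 + 138} + 47 = 14 \sqrt{134} + 47 = 47 + 14 \sqrt{134}$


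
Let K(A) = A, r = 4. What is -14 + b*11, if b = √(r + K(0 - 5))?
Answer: -14 + 11*I ≈ -14.0 + 11.0*I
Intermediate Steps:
b = I (b = √(4 + (0 - 5)) = √(4 - 5) = √(-1) = I ≈ 1.0*I)
-14 + b*11 = -14 + I*11 = -14 + 11*I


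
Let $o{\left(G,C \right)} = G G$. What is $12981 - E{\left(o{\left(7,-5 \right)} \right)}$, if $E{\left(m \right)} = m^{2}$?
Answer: $10580$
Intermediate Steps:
$o{\left(G,C \right)} = G^{2}$
$12981 - E{\left(o{\left(7,-5 \right)} \right)} = 12981 - \left(7^{2}\right)^{2} = 12981 - 49^{2} = 12981 - 2401 = 10580$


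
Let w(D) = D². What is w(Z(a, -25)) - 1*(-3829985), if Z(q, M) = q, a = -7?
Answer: 3830034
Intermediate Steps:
w(Z(a, -25)) - 1*(-3829985) = (-7)² - 1*(-3829985) = 49 + 3829985 = 3830034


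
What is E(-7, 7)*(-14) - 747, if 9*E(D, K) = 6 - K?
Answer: -6709/9 ≈ -745.44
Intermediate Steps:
E(D, K) = ⅔ - K/9 (E(D, K) = (6 - K)/9 = ⅔ - K/9)
E(-7, 7)*(-14) - 747 = (⅔ - ⅑*7)*(-14) - 747 = (⅔ - 7/9)*(-14) - 747 = -⅑*(-14) - 747 = 14/9 - 747 = -6709/9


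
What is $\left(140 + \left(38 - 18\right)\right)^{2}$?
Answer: $25600$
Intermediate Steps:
$\left(140 + \left(38 - 18\right)\right)^{2} = \left(140 + 20\right)^{2} = 160^{2} = 25600$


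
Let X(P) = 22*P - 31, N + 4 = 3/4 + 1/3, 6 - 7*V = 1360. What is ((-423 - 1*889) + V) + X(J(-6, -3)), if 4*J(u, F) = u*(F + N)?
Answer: -37553/28 ≈ -1341.2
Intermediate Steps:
V = -1354/7 (V = 6/7 - 1/7*1360 = 6/7 - 1360/7 = -1354/7 ≈ -193.43)
N = -35/12 (N = -4 + (3/4 + 1/3) = -4 + 13/12 = -35/12 ≈ -2.9167)
J(u, F) = u*(-35/12 + F)/4 (J(u, F) = (u*(F - 35/12))/4 = (u*(-35/12 + F))/4 = u*(-35/12 + F)/4)
X(P) = -31 + 22*P
((-423 - 1*889) + V) + X(J(-6, -3)) = ((-423 - 1*889) - 1354/7) + (-31 + 22*((1/48)*(-6)*(-35 + 12*(-3)))) = ((-423 - 889) - 1354/7) + (-31 + 22*((1/48)*(-6)*(-35 - 36))) = (-1312 - 1354/7) + (-31 + 22*((1/48)*(-6)*(-71))) = -10538/7 + (-31 + 22*(71/8)) = -10538/7 + (-31 + 781/4) = -10538/7 + 657/4 = -37553/28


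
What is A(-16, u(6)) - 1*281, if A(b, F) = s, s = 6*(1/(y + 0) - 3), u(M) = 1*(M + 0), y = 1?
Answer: -293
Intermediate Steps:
u(M) = M (u(M) = 1*M = M)
s = -12 (s = 6*(1/(1 + 0) - 3) = 6*(1/1 - 3) = 6*(1 - 3) = 6*(-2) = -12)
A(b, F) = -12
A(-16, u(6)) - 1*281 = -12 - 1*281 = -12 - 281 = -293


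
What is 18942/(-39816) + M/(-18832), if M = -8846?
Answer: -13403/2231592 ≈ -0.0060060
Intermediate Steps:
18942/(-39816) + M/(-18832) = 18942/(-39816) - 8846/(-18832) = 18942*(-1/39816) - 8846*(-1/18832) = -451/948 + 4423/9416 = -13403/2231592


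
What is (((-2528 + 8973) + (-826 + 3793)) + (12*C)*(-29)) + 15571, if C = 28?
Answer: 15239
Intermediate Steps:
(((-2528 + 8973) + (-826 + 3793)) + (12*C)*(-29)) + 15571 = (((-2528 + 8973) + (-826 + 3793)) + (12*28)*(-29)) + 15571 = ((6445 + 2967) + 336*(-29)) + 15571 = (9412 - 9744) + 15571 = -332 + 15571 = 15239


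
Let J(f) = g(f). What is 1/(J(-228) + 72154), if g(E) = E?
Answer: 1/71926 ≈ 1.3903e-5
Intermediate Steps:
J(f) = f
1/(J(-228) + 72154) = 1/(-228 + 72154) = 1/71926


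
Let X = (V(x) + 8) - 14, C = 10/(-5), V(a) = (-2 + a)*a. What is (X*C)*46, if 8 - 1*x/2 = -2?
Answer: -32568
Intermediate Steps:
x = 20 (x = 16 - 2*(-2) = 16 + 4 = 20)
V(a) = a*(-2 + a)
C = -2 (C = 10*(-⅕) = -2)
X = 354 (X = (20*(-2 + 20) + 8) - 14 = (20*18 + 8) - 14 = (360 + 8) - 14 = 368 - 14 = 354)
(X*C)*46 = (354*(-2))*46 = -708*46 = -32568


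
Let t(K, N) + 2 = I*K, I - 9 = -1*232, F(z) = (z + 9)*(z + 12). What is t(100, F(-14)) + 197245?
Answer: 174943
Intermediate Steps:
F(z) = (9 + z)*(12 + z)
I = -223 (I = 9 - 1*232 = 9 - 232 = -223)
t(K, N) = -2 - 223*K
t(100, F(-14)) + 197245 = (-2 - 223*100) + 197245 = (-2 - 22300) + 197245 = -22302 + 197245 = 174943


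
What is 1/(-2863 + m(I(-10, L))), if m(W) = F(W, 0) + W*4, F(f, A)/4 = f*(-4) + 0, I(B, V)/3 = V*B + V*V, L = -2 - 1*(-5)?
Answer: -1/2107 ≈ -0.00047461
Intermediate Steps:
L = 3 (L = -2 + 5 = 3)
I(B, V) = 3*V² + 3*B*V (I(B, V) = 3*(V*B + V*V) = 3*(B*V + V²) = 3*(V² + B*V) = 3*V² + 3*B*V)
F(f, A) = -16*f (F(f, A) = 4*(f*(-4) + 0) = 4*(-4*f + 0) = 4*(-4*f) = -16*f)
m(W) = -12*W (m(W) = -16*W + W*4 = -16*W + 4*W = -12*W)
1/(-2863 + m(I(-10, L))) = 1/(-2863 - 36*3*(-10 + 3)) = 1/(-2863 - 36*3*(-7)) = 1/(-2863 - 12*(-63)) = 1/(-2863 + 756) = 1/(-2107) = -1/2107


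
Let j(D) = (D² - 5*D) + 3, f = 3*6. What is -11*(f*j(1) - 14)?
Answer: 352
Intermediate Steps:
f = 18
j(D) = 3 + D² - 5*D
-11*(f*j(1) - 14) = -11*(18*(3 + 1² - 5*1) - 14) = -11*(18*(3 + 1 - 5) - 14) = -11*(18*(-1) - 14) = -11*(-18 - 14) = -11*(-32) = 352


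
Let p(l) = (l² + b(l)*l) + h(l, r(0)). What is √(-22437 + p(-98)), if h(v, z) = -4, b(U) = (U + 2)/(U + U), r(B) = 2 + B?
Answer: I*√12885 ≈ 113.51*I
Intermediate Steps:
b(U) = (2 + U)/(2*U) (b(U) = (2 + U)/((2*U)) = (2 + U)*(1/(2*U)) = (2 + U)/(2*U))
p(l) = -3 + l² + l/2 (p(l) = (l² + ((2 + l)/(2*l))*l) - 4 = (l² + (1 + l/2)) - 4 = (1 + l² + l/2) - 4 = -3 + l² + l/2)
√(-22437 + p(-98)) = √(-22437 + (-3 + (-98)² + (½)*(-98))) = √(-22437 + (-3 + 9604 - 49)) = √(-22437 + 9552) = √(-12885) = I*√12885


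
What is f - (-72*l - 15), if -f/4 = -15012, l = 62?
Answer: 64527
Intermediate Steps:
f = 60048 (f = -4*(-15012) = 60048)
f - (-72*l - 15) = 60048 - (-72*62 - 15) = 60048 - (-4464 - 15) = 60048 - 1*(-4479) = 60048 + 4479 = 64527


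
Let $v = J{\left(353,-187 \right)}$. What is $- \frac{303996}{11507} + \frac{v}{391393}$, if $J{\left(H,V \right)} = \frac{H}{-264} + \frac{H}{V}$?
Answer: $- \frac{533990962589675}{20212871518488} \approx -26.418$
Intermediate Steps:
$J{\left(H,V \right)} = - \frac{H}{264} + \frac{H}{V}$ ($J{\left(H,V \right)} = H \left(- \frac{1}{264}\right) + \frac{H}{V} = - \frac{H}{264} + \frac{H}{V}$)
$v = - \frac{14473}{4488}$ ($v = \left(- \frac{1}{264}\right) 353 + \frac{353}{-187} = - \frac{353}{264} + 353 \left(- \frac{1}{187}\right) = - \frac{353}{264} - \frac{353}{187} = - \frac{14473}{4488} \approx -3.2248$)
$- \frac{303996}{11507} + \frac{v}{391393} = - \frac{303996}{11507} - \frac{14473}{4488 \cdot 391393} = \left(-303996\right) \frac{1}{11507} - \frac{14473}{1756571784} = - \frac{303996}{11507} - \frac{14473}{1756571784} = - \frac{533990962589675}{20212871518488}$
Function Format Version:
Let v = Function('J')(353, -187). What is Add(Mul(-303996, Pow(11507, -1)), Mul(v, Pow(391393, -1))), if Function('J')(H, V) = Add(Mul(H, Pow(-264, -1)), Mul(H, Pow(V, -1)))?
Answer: Rational(-533990962589675, 20212871518488) ≈ -26.418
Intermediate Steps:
Function('J')(H, V) = Add(Mul(Rational(-1, 264), H), Mul(H, Pow(V, -1))) (Function('J')(H, V) = Add(Mul(H, Rational(-1, 264)), Mul(H, Pow(V, -1))) = Add(Mul(Rational(-1, 264), H), Mul(H, Pow(V, -1))))
v = Rational(-14473, 4488) (v = Add(Mul(Rational(-1, 264), 353), Mul(353, Pow(-187, -1))) = Add(Rational(-353, 264), Mul(353, Rational(-1, 187))) = Add(Rational(-353, 264), Rational(-353, 187)) = Rational(-14473, 4488) ≈ -3.2248)
Add(Mul(-303996, Pow(11507, -1)), Mul(v, Pow(391393, -1))) = Add(Mul(-303996, Pow(11507, -1)), Mul(Rational(-14473, 4488), Pow(391393, -1))) = Add(Mul(-303996, Rational(1, 11507)), Mul(Rational(-14473, 4488), Rational(1, 391393))) = Add(Rational(-303996, 11507), Rational(-14473, 1756571784)) = Rational(-533990962589675, 20212871518488)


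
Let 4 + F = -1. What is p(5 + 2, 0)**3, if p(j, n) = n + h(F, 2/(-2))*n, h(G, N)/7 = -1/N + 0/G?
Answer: 0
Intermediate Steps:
F = -5 (F = -4 - 1 = -5)
h(G, N) = -7/N (h(G, N) = 7*(-1/N + 0/G) = 7*(-1/N + 0) = 7*(-1/N) = -7/N)
p(j, n) = 8*n (p(j, n) = n + (-7/(2/(-2)))*n = n + (-7/(2*(-1/2)))*n = n + (-7/(-1))*n = n + (-7*(-1))*n = n + 7*n = 8*n)
p(5 + 2, 0)**3 = (8*0)**3 = 0**3 = 0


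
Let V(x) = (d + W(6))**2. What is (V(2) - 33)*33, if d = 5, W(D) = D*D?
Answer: 54384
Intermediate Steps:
W(D) = D**2
V(x) = 1681 (V(x) = (5 + 6**2)**2 = (5 + 36)**2 = 41**2 = 1681)
(V(2) - 33)*33 = (1681 - 33)*33 = 1648*33 = 54384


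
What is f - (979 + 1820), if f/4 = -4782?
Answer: -21927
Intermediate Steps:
f = -19128 (f = 4*(-4782) = -19128)
f - (979 + 1820) = -19128 - (979 + 1820) = -19128 - 1*2799 = -19128 - 2799 = -21927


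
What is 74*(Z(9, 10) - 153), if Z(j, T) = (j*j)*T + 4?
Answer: 48914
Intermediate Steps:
Z(j, T) = 4 + T*j² (Z(j, T) = j²*T + 4 = T*j² + 4 = 4 + T*j²)
74*(Z(9, 10) - 153) = 74*((4 + 10*9²) - 153) = 74*((4 + 10*81) - 153) = 74*((4 + 810) - 153) = 74*(814 - 153) = 74*661 = 48914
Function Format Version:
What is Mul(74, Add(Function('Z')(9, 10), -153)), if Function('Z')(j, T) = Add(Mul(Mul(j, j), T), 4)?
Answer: 48914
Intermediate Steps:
Function('Z')(j, T) = Add(4, Mul(T, Pow(j, 2))) (Function('Z')(j, T) = Add(Mul(Pow(j, 2), T), 4) = Add(Mul(T, Pow(j, 2)), 4) = Add(4, Mul(T, Pow(j, 2))))
Mul(74, Add(Function('Z')(9, 10), -153)) = Mul(74, Add(Add(4, Mul(10, Pow(9, 2))), -153)) = Mul(74, Add(Add(4, Mul(10, 81)), -153)) = Mul(74, Add(Add(4, 810), -153)) = Mul(74, Add(814, -153)) = Mul(74, 661) = 48914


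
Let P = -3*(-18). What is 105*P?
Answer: 5670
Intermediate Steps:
P = 54
105*P = 105*54 = 5670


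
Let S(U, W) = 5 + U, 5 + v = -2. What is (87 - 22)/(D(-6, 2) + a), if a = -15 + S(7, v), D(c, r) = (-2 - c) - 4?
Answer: -65/3 ≈ -21.667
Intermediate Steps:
v = -7 (v = -5 - 2 = -7)
D(c, r) = -6 - c
a = -3 (a = -15 + (5 + 7) = -15 + 12 = -3)
(87 - 22)/(D(-6, 2) + a) = (87 - 22)/((-6 - 1*(-6)) - 3) = 65/((-6 + 6) - 3) = 65/(0 - 3) = 65/(-3) = 65*(-⅓) = -65/3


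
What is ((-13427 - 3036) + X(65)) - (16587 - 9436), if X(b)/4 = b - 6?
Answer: -23378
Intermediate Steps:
X(b) = -24 + 4*b (X(b) = 4*(b - 6) = 4*(-6 + b) = -24 + 4*b)
((-13427 - 3036) + X(65)) - (16587 - 9436) = ((-13427 - 3036) + (-24 + 4*65)) - (16587 - 9436) = (-16463 + (-24 + 260)) - 1*7151 = (-16463 + 236) - 7151 = -16227 - 7151 = -23378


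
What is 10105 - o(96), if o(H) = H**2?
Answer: 889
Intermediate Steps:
10105 - o(96) = 10105 - 1*96**2 = 10105 - 1*9216 = 10105 - 9216 = 889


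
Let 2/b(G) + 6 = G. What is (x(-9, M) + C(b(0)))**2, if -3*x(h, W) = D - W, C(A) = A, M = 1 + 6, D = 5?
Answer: 1/9 ≈ 0.11111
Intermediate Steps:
b(G) = 2/(-6 + G)
M = 7
x(h, W) = -5/3 + W/3 (x(h, W) = -(5 - W)/3 = -5/3 + W/3)
(x(-9, M) + C(b(0)))**2 = ((-5/3 + (1/3)*7) + 2/(-6 + 0))**2 = ((-5/3 + 7/3) + 2/(-6))**2 = (2/3 + 2*(-1/6))**2 = (2/3 - 1/3)**2 = (1/3)**2 = 1/9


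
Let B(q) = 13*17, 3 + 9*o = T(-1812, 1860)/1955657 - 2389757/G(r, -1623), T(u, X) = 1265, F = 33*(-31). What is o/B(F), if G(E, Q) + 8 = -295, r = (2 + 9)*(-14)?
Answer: 424706154221/107146357929 ≈ 3.9638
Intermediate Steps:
F = -1023
r = -154 (r = 11*(-14) = -154)
G(E, Q) = -303 (G(E, Q) = -8 - 295 = -303)
o = 424706154221/484825149 (o = -⅓ + (1265/1955657 - 2389757/(-303))/9 = -⅓ + (1265*(1/1955657) - 2389757*(-1/303))/9 = -⅓ + (115/177787 + 2389757/303)/9 = -⅓ + (⅑)*(424867762604/53869461) = -⅓ + 424867762604/484825149 = 424706154221/484825149 ≈ 876.00)
B(q) = 221
o/B(F) = (424706154221/484825149)/221 = (424706154221/484825149)*(1/221) = 424706154221/107146357929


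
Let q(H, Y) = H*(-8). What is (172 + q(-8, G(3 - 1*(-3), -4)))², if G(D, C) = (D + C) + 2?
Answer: 55696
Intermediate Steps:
G(D, C) = 2 + C + D (G(D, C) = (C + D) + 2 = 2 + C + D)
q(H, Y) = -8*H
(172 + q(-8, G(3 - 1*(-3), -4)))² = (172 - 8*(-8))² = (172 + 64)² = 236² = 55696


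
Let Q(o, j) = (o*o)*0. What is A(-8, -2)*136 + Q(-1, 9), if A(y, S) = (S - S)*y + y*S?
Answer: 2176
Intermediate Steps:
A(y, S) = S*y (A(y, S) = 0*y + S*y = 0 + S*y = S*y)
Q(o, j) = 0 (Q(o, j) = o²*0 = 0)
A(-8, -2)*136 + Q(-1, 9) = -2*(-8)*136 + 0 = 16*136 + 0 = 2176 + 0 = 2176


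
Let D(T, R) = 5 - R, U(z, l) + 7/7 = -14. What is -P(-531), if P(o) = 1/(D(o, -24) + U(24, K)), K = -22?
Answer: -1/14 ≈ -0.071429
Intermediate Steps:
U(z, l) = -15 (U(z, l) = -1 - 14 = -15)
P(o) = 1/14 (P(o) = 1/((5 - 1*(-24)) - 15) = 1/((5 + 24) - 15) = 1/(29 - 15) = 1/14)
-P(-531) = -1*1/14 = -1/14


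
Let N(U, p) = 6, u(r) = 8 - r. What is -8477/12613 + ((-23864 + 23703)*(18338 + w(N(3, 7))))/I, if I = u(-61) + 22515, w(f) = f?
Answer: -4680309620/35606499 ≈ -131.45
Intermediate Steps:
I = 22584 (I = (8 - 1*(-61)) + 22515 = (8 + 61) + 22515 = 69 + 22515 = 22584)
-8477/12613 + ((-23864 + 23703)*(18338 + w(N(3, 7))))/I = -8477/12613 + ((-23864 + 23703)*(18338 + 6))/22584 = -8477*1/12613 - 161*18344*(1/22584) = -8477/12613 - 2953384*1/22584 = -8477/12613 - 369173/2823 = -4680309620/35606499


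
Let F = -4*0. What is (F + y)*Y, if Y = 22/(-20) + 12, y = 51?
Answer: 5559/10 ≈ 555.90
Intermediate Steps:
F = 0
Y = 109/10 (Y = 22*(-1/20) + 12 = -11/10 + 12 = 109/10 ≈ 10.900)
(F + y)*Y = (0 + 51)*(109/10) = 51*(109/10) = 5559/10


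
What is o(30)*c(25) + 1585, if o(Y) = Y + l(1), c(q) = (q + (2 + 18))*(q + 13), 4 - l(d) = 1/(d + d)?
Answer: 58870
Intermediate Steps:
l(d) = 4 - 1/(2*d) (l(d) = 4 - 1/(d + d) = 4 - 1/(2*d))
c(q) = (13 + q)*(20 + q) (c(q) = (q + 20)*(13 + q) = (20 + q)*(13 + q) = (13 + q)*(20 + q))
o(Y) = 7/2 + Y (o(Y) = Y + (4 - 1/2/1) = Y + (4 - 1/2*1) = Y + (4 - 1/2) = Y + 7/2 = 7/2 + Y)
o(30)*c(25) + 1585 = (7/2 + 30)*(260 + 25**2 + 33*25) + 1585 = 67*(260 + 625 + 825)/2 + 1585 = (67/2)*1710 + 1585 = 57285 + 1585 = 58870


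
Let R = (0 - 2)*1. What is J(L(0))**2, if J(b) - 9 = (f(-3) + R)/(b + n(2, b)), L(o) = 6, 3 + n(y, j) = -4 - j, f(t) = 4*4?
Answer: 49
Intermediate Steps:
f(t) = 16
n(y, j) = -7 - j (n(y, j) = -3 + (-4 - j) = -7 - j)
R = -2 (R = -2*1 = -2)
J(b) = 7 (J(b) = 9 + (16 - 2)/(b + (-7 - b)) = 9 + 14/(-7) = 9 + 14*(-1/7) = 9 - 2 = 7)
J(L(0))**2 = 7**2 = 49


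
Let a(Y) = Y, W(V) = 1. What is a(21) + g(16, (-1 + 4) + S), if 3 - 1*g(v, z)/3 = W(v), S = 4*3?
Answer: 27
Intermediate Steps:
S = 12
g(v, z) = 6 (g(v, z) = 9 - 3*1 = 9 - 3 = 6)
a(21) + g(16, (-1 + 4) + S) = 21 + 6 = 27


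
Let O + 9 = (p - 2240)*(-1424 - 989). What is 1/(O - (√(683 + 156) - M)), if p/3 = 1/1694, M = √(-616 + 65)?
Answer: 1694/(9156250795 - 1694*√839 + 1694*I*√551) ≈ 1.8501e-7 - 8.0347e-13*I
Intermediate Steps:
M = I*√551 (M = √(-551) = I*√551 ≈ 23.473*I)
p = 3/1694 ≈ 0.0017710
O = 9156250795/1694 (O = -9 + (3/1694 - 2240)*(-1424 - 989) = -9 - 3794557/1694*(-2413) = -9 + 9156266041/1694 = 9156250795/1694 ≈ 5.4051e+6)
1/(O - (√(683 + 156) - M)) = 1/(9156250795/1694 - (√(683 + 156) - I*√551)) = 1/(9156250795/1694 - (√839 - I*√551)) = 1/(9156250795/1694 + (-√839 + I*√551)) = 1/(9156250795/1694 - √839 + I*√551)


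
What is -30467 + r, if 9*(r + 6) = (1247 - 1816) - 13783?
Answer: -96203/3 ≈ -32068.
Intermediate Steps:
r = -4802/3 (r = -6 + ((1247 - 1816) - 13783)/9 = -6 + (-569 - 13783)/9 = -6 + (1/9)*(-14352) = -6 - 4784/3 = -4802/3 ≈ -1600.7)
-30467 + r = -30467 - 4802/3 = -96203/3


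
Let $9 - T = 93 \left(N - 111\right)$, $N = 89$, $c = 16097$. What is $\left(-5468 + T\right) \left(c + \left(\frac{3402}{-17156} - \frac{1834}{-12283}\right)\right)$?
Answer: $- \frac{5788558203541311}{105363574} \approx -5.4939 \cdot 10^{7}$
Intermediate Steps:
$T = 2055$ ($T = 9 - 93 \left(89 - 111\right) = 9 - 93 \left(-22\right) = 9 - -2046 = 9 + 2046 = 2055$)
$\left(-5468 + T\right) \left(c + \left(\frac{3402}{-17156} - \frac{1834}{-12283}\right)\right) = \left(-5468 + 2055\right) \left(16097 + \left(\frac{3402}{-17156} - \frac{1834}{-12283}\right)\right) = - 3413 \left(16097 + \left(3402 \left(- \frac{1}{17156}\right) - - \frac{1834}{12283}\right)\right) = - 3413 \left(16097 + \left(- \frac{1701}{8578} + \frac{1834}{12283}\right)\right) = - 3413 \left(16097 - \frac{5161331}{105363574}\right) = \left(-3413\right) \frac{1696032289347}{105363574} = - \frac{5788558203541311}{105363574}$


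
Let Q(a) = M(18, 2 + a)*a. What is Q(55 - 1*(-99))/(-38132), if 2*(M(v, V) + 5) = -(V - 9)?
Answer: 12089/38132 ≈ 0.31703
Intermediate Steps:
M(v, V) = -1/2 - V/2 (M(v, V) = -5 + (-(V - 9))/2 = -5 + (-(-9 + V))/2 = -5 + (9 - V)/2 = -5 + (9/2 - V/2) = -1/2 - V/2)
Q(a) = a*(-3/2 - a/2) (Q(a) = (-1/2 - (2 + a)/2)*a = (-1/2 + (-1 - a/2))*a = (-3/2 - a/2)*a = a*(-3/2 - a/2))
Q(55 - 1*(-99))/(-38132) = -(55 - 1*(-99))*(3 + (55 - 1*(-99)))/2/(-38132) = -(55 + 99)*(3 + (55 + 99))/2*(-1/38132) = -1/2*154*(3 + 154)*(-1/38132) = -1/2*154*157*(-1/38132) = -12089*(-1/38132) = 12089/38132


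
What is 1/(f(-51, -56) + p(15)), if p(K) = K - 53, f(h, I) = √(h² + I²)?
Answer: 38/4293 + √5737/4293 ≈ 0.026495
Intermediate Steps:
f(h, I) = √(I² + h²)
p(K) = -53 + K
1/(f(-51, -56) + p(15)) = 1/(√((-56)² + (-51)²) + (-53 + 15)) = 1/(√(3136 + 2601) - 38) = 1/(√5737 - 38) = 1/(-38 + √5737)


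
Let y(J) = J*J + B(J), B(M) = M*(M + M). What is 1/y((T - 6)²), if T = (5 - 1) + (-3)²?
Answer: 1/7203 ≈ 0.00013883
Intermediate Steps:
T = 13 (T = 4 + 9 = 13)
B(M) = 2*M² (B(M) = M*(2*M) = 2*M²)
y(J) = 3*J² (y(J) = J*J + 2*J² = J² + 2*J² = 3*J²)
1/y((T - 6)²) = 1/(3*((13 - 6)²)²) = 1/(3*(7²)²) = 1/(3*49²) = 1/(3*2401) = 1/7203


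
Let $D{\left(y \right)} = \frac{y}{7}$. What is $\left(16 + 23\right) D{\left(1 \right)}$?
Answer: $\frac{39}{7} \approx 5.5714$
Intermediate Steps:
$D{\left(y \right)} = \frac{y}{7}$ ($D{\left(y \right)} = y \frac{1}{7} = \frac{y}{7}$)
$\left(16 + 23\right) D{\left(1 \right)} = \left(16 + 23\right) \frac{1}{7} \cdot 1 = 39 \cdot \frac{1}{7} = \frac{39}{7}$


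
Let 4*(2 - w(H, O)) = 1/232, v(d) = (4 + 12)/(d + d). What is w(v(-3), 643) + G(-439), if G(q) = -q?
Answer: 409247/928 ≈ 441.00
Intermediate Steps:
v(d) = 8/d (v(d) = 16/((2*d)) = 16*(1/(2*d)) = 8/d)
w(H, O) = 1855/928 (w(H, O) = 2 - ¼/232 = 2 - ¼*1/232 = 2 - 1/928 = 1855/928)
w(v(-3), 643) + G(-439) = 1855/928 - 1*(-439) = 1855/928 + 439 = 409247/928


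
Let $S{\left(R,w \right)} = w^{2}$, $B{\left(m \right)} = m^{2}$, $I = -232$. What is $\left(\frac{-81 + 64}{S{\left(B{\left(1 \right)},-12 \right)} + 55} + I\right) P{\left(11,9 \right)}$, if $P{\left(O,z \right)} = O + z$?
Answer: $- \frac{923700}{199} \approx -4641.7$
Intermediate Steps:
$\left(\frac{-81 + 64}{S{\left(B{\left(1 \right)},-12 \right)} + 55} + I\right) P{\left(11,9 \right)} = \left(\frac{-81 + 64}{\left(-12\right)^{2} + 55} - 232\right) \left(11 + 9\right) = \left(- \frac{17}{144 + 55} - 232\right) 20 = \left(- \frac{17}{199} - 232\right) 20 = \left(- \frac{46185}{199}\right) 20 = - \frac{923700}{199}$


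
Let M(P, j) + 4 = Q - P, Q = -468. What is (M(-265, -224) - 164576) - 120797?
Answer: -285580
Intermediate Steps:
M(P, j) = -472 - P (M(P, j) = -4 + (-468 - P) = -472 - P)
(M(-265, -224) - 164576) - 120797 = ((-472 - 1*(-265)) - 164576) - 120797 = ((-472 + 265) - 164576) - 120797 = (-207 - 164576) - 120797 = -164783 - 120797 = -285580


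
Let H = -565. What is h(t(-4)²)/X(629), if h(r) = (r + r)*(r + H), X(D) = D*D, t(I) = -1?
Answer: -1128/395641 ≈ -0.0028511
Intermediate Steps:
X(D) = D²
h(r) = 2*r*(-565 + r) (h(r) = (r + r)*(r - 565) = (2*r)*(-565 + r) = 2*r*(-565 + r))
h(t(-4)²)/X(629) = (2*(-1)²*(-565 + (-1)²))/(629²) = (2*1*(-565 + 1))/395641 = (2*1*(-564))*(1/395641) = -1128*1/395641 = -1128/395641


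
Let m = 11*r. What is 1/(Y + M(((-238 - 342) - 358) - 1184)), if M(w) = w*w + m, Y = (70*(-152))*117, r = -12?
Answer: 1/3257872 ≈ 3.0695e-7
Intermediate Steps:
m = -132 (m = 11*(-12) = -132)
Y = -1244880 (Y = -10640*117 = -1244880)
M(w) = -132 + w² (M(w) = w*w - 132 = w² - 132 = -132 + w²)
1/(Y + M(((-238 - 342) - 358) - 1184)) = 1/(-1244880 + (-132 + (((-238 - 342) - 358) - 1184)²)) = 1/(-1244880 + (-132 + ((-580 - 358) - 1184)²)) = 1/(-1244880 + (-132 + (-938 - 1184)²)) = 1/(-1244880 + (-132 + (-2122)²)) = 1/(-1244880 + (-132 + 4502884)) = 1/(-1244880 + 4502752) = 1/3257872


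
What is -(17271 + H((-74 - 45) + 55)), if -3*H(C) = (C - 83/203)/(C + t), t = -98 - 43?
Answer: -431236984/24969 ≈ -17271.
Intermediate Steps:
t = -141
H(C) = -(-83/203 + C)/(3*(-141 + C)) (H(C) = -(C - 83/203)/(3*(C - 141)) = -(C - 83*1/203)/(3*(-141 + C)) = -(C - 83/203)/(3*(-141 + C)) = -(-83/203 + C)/(3*(-141 + C)))
-(17271 + H((-74 - 45) + 55)) = -(17271 + (83 - 203*((-74 - 45) + 55))/(609*(-141 + ((-74 - 45) + 55)))) = -(17271 + (83 - 203*(-119 + 55))/(609*(-141 + (-119 + 55)))) = -(17271 + (83 - 203*(-64))/(609*(-141 - 64))) = -(17271 + (1/609)*(83 + 12992)/(-205)) = -(17271 + (1/609)*(-1/205)*13075) = -(17271 - 2615/24969) = -1*431236984/24969 = -431236984/24969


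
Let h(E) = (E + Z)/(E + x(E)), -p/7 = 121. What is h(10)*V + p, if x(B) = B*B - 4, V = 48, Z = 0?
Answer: -44651/53 ≈ -842.47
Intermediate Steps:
x(B) = -4 + B**2 (x(B) = B**2 - 4 = -4 + B**2)
p = -847 (p = -7*121 = -847)
h(E) = E/(-4 + E + E**2) (h(E) = (E + 0)/(E + (-4 + E**2)) = E/(-4 + E + E**2))
h(10)*V + p = (10/(-4 + 10 + 10**2))*48 - 847 = (10/(-4 + 10 + 100))*48 - 847 = (10/106)*48 - 847 = (10*(1/106))*48 - 847 = (5/53)*48 - 847 = 240/53 - 847 = -44651/53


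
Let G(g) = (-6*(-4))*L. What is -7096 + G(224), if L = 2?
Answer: -7048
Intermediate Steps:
G(g) = 48 (G(g) = -6*(-4)*2 = 24*2 = 48)
-7096 + G(224) = -7096 + 48 = -7048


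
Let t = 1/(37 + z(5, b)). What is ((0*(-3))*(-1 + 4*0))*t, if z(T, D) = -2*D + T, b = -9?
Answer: 0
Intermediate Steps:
z(T, D) = T - 2*D
t = 1/60 (t = 1/(37 + (5 - 2*(-9))) = 1/(37 + (5 + 18)) = 1/(37 + 23) = 1/60 ≈ 0.016667)
((0*(-3))*(-1 + 4*0))*t = ((0*(-3))*(-1 + 4*0))*(1/60) = (0*(-1 + 0))*(1/60) = (0*(-1))*(1/60) = 0*(1/60) = 0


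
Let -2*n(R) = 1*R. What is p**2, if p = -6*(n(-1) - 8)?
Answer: 2025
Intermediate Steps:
n(R) = -R/2
p = 45 (p = -6*(-1/2*(-1) - 8) = -6*(1/2 - 8) = -6*(-15/2) = 45)
p**2 = 45**2 = 2025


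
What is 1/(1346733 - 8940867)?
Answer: -1/7594134 ≈ -1.3168e-7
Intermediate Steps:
1/(1346733 - 8940867) = 1/(-7594134) = -1/7594134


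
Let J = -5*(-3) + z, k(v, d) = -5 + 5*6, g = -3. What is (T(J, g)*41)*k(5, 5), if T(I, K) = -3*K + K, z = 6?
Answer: 6150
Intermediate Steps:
k(v, d) = 25 (k(v, d) = -5 + 30 = 25)
J = 21 (J = -5*(-3) + 6 = 15 + 6 = 21)
T(I, K) = -2*K
(T(J, g)*41)*k(5, 5) = (-2*(-3)*41)*25 = (6*41)*25 = 246*25 = 6150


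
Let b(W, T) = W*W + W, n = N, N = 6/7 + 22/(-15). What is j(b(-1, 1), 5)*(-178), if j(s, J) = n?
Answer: 11392/105 ≈ 108.50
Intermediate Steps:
N = -64/105 (N = 6*(⅐) + 22*(-1/15) = 6/7 - 22/15 = -64/105 ≈ -0.60952)
n = -64/105 ≈ -0.60952
b(W, T) = W + W² (b(W, T) = W² + W = W + W²)
j(s, J) = -64/105
j(b(-1, 1), 5)*(-178) = -64/105*(-178) = 11392/105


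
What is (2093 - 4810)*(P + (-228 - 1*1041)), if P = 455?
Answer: 2211638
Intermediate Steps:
(2093 - 4810)*(P + (-228 - 1*1041)) = (2093 - 4810)*(455 + (-228 - 1*1041)) = -2717*(455 + (-228 - 1041)) = -2717*(455 - 1269) = -2717*(-814) = 2211638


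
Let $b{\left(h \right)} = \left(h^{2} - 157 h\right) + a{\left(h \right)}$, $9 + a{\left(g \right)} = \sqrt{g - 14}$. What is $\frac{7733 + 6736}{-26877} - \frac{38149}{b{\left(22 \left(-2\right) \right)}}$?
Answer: $\frac{- 4823 \sqrt{58} + 384388096 i}{8959 \left(\sqrt{58} - 8835 i\right)} \approx -4.8563 + 0.0037221 i$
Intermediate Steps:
$a{\left(g \right)} = -9 + \sqrt{-14 + g}$ ($a{\left(g \right)} = -9 + \sqrt{g - 14} = -9 + \sqrt{-14 + g}$)
$b{\left(h \right)} = -9 + h^{2} + \sqrt{-14 + h} - 157 h$ ($b{\left(h \right)} = \left(h^{2} - 157 h\right) + \left(-9 + \sqrt{-14 + h}\right) = -9 + h^{2} + \sqrt{-14 + h} - 157 h$)
$\frac{7733 + 6736}{-26877} - \frac{38149}{b{\left(22 \left(-2\right) \right)}} = \frac{7733 + 6736}{-26877} - \frac{38149}{-9 + \left(22 \left(-2\right)\right)^{2} + \sqrt{-14 + 22 \left(-2\right)} - 157 \cdot 22 \left(-2\right)} = 14469 \left(- \frac{1}{26877}\right) - \frac{38149}{-9 + \left(-44\right)^{2} + \sqrt{-14 - 44} - -6908} = - \frac{4823}{8959} - \frac{38149}{-9 + 1936 + \sqrt{-58} + 6908} = - \frac{4823}{8959} - \frac{38149}{-9 + 1936 + i \sqrt{58} + 6908} = - \frac{4823}{8959} - \frac{38149}{8835 + i \sqrt{58}}$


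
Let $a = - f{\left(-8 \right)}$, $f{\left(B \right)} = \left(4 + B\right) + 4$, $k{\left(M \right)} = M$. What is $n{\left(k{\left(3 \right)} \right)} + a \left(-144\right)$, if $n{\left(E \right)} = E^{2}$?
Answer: $9$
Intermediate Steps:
$f{\left(B \right)} = 8 + B$
$a = 0$ ($a = - (8 - 8) = \left(-1\right) 0 = 0$)
$n{\left(k{\left(3 \right)} \right)} + a \left(-144\right) = 3^{2} + 0 \left(-144\right) = 9 + 0 = 9$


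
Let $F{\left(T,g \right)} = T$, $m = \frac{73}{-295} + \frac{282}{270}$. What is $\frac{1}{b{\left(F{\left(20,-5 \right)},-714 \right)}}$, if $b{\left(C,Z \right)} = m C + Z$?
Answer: $- \frac{531}{370670} \approx -0.0014325$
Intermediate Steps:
$m = \frac{2116}{2655}$ ($m = 73 \left(- \frac{1}{295}\right) + 282 \cdot \frac{1}{270} = - \frac{73}{295} + \frac{47}{45} = \frac{2116}{2655} \approx 0.79699$)
$b{\left(C,Z \right)} = Z + \frac{2116 C}{2655}$ ($b{\left(C,Z \right)} = \frac{2116 C}{2655} + Z = Z + \frac{2116 C}{2655}$)
$\frac{1}{b{\left(F{\left(20,-5 \right)},-714 \right)}} = \frac{1}{-714 + \frac{2116}{2655} \cdot 20} = \frac{1}{-714 + \frac{8464}{531}} = \frac{1}{- \frac{370670}{531}} = - \frac{531}{370670}$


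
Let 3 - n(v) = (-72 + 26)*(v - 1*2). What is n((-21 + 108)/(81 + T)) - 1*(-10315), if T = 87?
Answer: 286995/28 ≈ 10250.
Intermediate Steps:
n(v) = -89 + 46*v (n(v) = 3 - (-72 + 26)*(v - 1*2) = 3 - (-46)*(v - 2) = 3 - (-46)*(-2 + v) = 3 - (92 - 46*v) = 3 + (-92 + 46*v) = -89 + 46*v)
n((-21 + 108)/(81 + T)) - 1*(-10315) = (-89 + 46*((-21 + 108)/(81 + 87))) - 1*(-10315) = (-89 + 46*(87/168)) + 10315 = (-89 + 46*(87*(1/168))) + 10315 = (-89 + 46*(29/56)) + 10315 = (-89 + 667/28) + 10315 = -1825/28 + 10315 = 286995/28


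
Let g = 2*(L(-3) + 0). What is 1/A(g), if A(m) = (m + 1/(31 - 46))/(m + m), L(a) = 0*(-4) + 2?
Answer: 120/59 ≈ 2.0339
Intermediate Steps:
L(a) = 2 (L(a) = 0 + 2 = 2)
g = 4 (g = 2*(2 + 0) = 2*2 = 4)
A(m) = (-1/15 + m)/(2*m) (A(m) = (m + 1/(-15))/((2*m)) = (m - 1/15)*(1/(2*m)) = (-1/15 + m)*(1/(2*m)) = (-1/15 + m)/(2*m))
1/A(g) = 1/((1/30)*(-1 + 15*4)/4) = 1/((1/30)*(¼)*(-1 + 60)) = 1/((1/30)*(¼)*59) = 1/(59/120) = 120/59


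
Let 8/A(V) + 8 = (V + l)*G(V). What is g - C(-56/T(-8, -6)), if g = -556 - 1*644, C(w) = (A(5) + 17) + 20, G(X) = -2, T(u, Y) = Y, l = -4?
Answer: -6181/5 ≈ -1236.2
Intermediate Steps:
A(V) = -4/V (A(V) = 8/(-8 + (V - 4)*(-2)) = 8/(-8 + (-4 + V)*(-2)) = 8/(-8 + (8 - 2*V)) = 8/((-2*V)) = 8*(-1/(2*V)) = -4/V)
C(w) = 181/5 (C(w) = (-4/5 + 17) + 20 = 81/5 + 20 = 181/5)
g = -1200 (g = -556 - 644 = -1200)
g - C(-56/T(-8, -6)) = -1200 - 1*181/5 = -1200 - 181/5 = -6181/5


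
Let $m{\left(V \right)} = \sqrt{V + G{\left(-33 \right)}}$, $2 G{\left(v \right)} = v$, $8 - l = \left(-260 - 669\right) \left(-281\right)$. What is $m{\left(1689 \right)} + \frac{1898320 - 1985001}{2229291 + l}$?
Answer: $- \frac{86681}{1968250} + \frac{\sqrt{6690}}{2} \approx 40.852$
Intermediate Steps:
$l = -261041$ ($l = 8 - \left(-260 - 669\right) \left(-281\right) = 8 - \left(-929\right) \left(-281\right) = 8 - 261049 = -261041$)
$G{\left(v \right)} = \frac{v}{2}$
$m{\left(V \right)} = \sqrt{- \frac{33}{2} + V}$ ($m{\left(V \right)} = \sqrt{V + \frac{1}{2} \left(-33\right)} = \sqrt{V - \frac{33}{2}} = \sqrt{- \frac{33}{2} + V}$)
$m{\left(1689 \right)} + \frac{1898320 - 1985001}{2229291 + l} = \frac{\sqrt{-66 + 4 \cdot 1689}}{2} + \frac{1898320 - 1985001}{2229291 - 261041} = \frac{\sqrt{-66 + 6756}}{2} - \frac{86681}{1968250} = \frac{\sqrt{6690}}{2} - \frac{86681}{1968250} = - \frac{86681}{1968250} + \frac{\sqrt{6690}}{2}$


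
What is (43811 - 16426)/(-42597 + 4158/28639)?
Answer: -156855803/243986265 ≈ -0.64289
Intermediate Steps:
(43811 - 16426)/(-42597 + 4158/28639) = 27385/(-42597 + 4158*(1/28639)) = 27385/(-42597 + 4158/28639) = 27385/(-1219931325/28639) = 27385*(-28639/1219931325) = -156855803/243986265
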